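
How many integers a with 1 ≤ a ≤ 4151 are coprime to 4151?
The number of a ∈ {1, ..., 4151} with gcd(a, 4151) = 1 is by definition Euler's totient φ(4151). φ is multiplicative, with φ(p^e) = p^e − p^(e−1). Factorise 4151 = 7 · 593. Then
  φ(4151) = (7 − 1) · (593 − 1) = 6 · 592 = 3552.
So there are 3552 such integers.

Final answer: 3552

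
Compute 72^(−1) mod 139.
72^(−1) ≡ 56 (mod 139)

Apply the extended Euclidean algorithm to (139, 72), tracking rows (r, s, t) with s·139 + t·72 = r. Each division r_prev = q·r_cur + r_new produces the new row as (previous row) − q·(current row):
  row A: (139, 1, 0)   [1·139 + 0·72 = 139]
  row B: (72, 0, 1)   [0·139 + 1·72 = 72]
  139 = 1·72 + 67   → row C = row A − 1·row B = (67, 1, −1)   [check: 1·139 − 1·72 = 67]
  72 = 1·67 + 5   → row D = row B − 1·row C = (5, −1, 2)   [check: −1·139 + 2·72 = 5]
  67 = 13·5 + 2   → row E = row C − 13·row D = (2, 14, −27)   [check: 14·139 − 27·72 = 2]
  5 = 2·2 + 1   → row F = row D − 2·row E = (1, −29, 56)   [check: −29·139 + 56·72 = 1]
  2 = 2·1 + 0   → remainder 0, stop. gcd = 1 (last nonzero row F).
The gcd is 1, so 72 is invertible mod 139. The last nonzero row gives −29·139 + 56·72 = 1, so t = 56. So 72^(−1) ≡ 56 (mod 139). Verify: 72 · 56 = 4032 ≡ 1 (mod 139). ✓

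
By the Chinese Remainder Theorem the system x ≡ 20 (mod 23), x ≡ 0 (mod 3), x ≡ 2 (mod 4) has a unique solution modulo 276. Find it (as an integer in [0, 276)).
x ≡ 66 (mod 276); the representative in [0, 276) is 66

The moduli 23, 3, 4 are pairwise coprime, so by the CRT there is a unique solution mod 23·3·4 = 276.
Solve by successive substitution. Start with x ≡ 20 (mod 23).
  Combine with x ≡ 0 (mod 3): write x = 20 + 23·t and require 20 + 23·t ≡ 0 (mod 3), i.e. 23·t ≡ 0 − 20 ≡ 1 (mod 3). Since 23^(−1) ≡ 2 (mod 3) (23 ≡ 2 (mod 3)), t ≡ 2·1 ≡ 2 (mod 3). So x ≡ 20 + 23·2 = 66 (mod 69).
  Combine with x ≡ 2 (mod 4): write x = 66 + 69·t and require 66 + 69·t ≡ 2 (mod 4), i.e. 69·t ≡ 2 − 66 ≡ 0 (mod 4). Since 69^(−1) ≡ 1 (mod 4) (69 ≡ 1 (mod 4)), t ≡ 1·0 ≡ 0 (mod 4). So x ≡ 66 + 69·0 = 66 (mod 276).
Unique solution in [0, 276): x = 66.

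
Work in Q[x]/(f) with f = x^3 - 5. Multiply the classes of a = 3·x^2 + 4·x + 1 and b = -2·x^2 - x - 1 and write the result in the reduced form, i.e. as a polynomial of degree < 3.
a · b ≡ -9·x^2 - 35·x - 56 (mod f(x))

First multiply in Q[x] without reducing: a · b = -6·x^4 - 11·x^3 - 9·x^2 - 5·x - 1. Now divide by f(x) = x^3 - 5, eliminating the leading term at each step:
  leading term -6·x^4: subtract (-6·x)·f(x) = -6·x^4 + 30·x, leaving -11·x^3 - 9·x^2 - 35·x - 1
  leading term -11·x^3: subtract (-11)·f(x) = 55 - 11·x^3, leaving -9·x^2 - 35·x - 56
The degree is now < 3, so this is the remainder. Hence a · b ≡ -9·x^2 - 35·x - 56 in Q[x]/(f).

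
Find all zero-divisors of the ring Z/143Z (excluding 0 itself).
nonzero zero-divisors of Z/143Z = {11, 13, 22, 26, 33, 39, 44, 52, 55, 65, 66, 77, 78, 88, 91, 99, 104, 110, 117, 121, 130, 132}

An element a ∈ Z/143Z (with a ≠ 0) is a zero-divisor iff gcd(a, 143) > 1 (because a is a unit precisely when gcd(a, n) = 1, and in Z/nZ every nonzero, non-unit element is a zero-divisor). Scan a = 1, ..., 142 and keep those with gcd(a, 143) > 1:
  gcd(11, 143) = 11, gcd(13, 143) = 13, gcd(22, 143) = 11, gcd(26, 143) = 13, gcd(33, 143) = 11, gcd(39, 143) = 13, gcd(44, 143) = 11, gcd(52, 143) = 13, gcd(55, 143) = 11, gcd(65, 143) = 13, gcd(66, 143) = 11, gcd(77, 143) = 11, gcd(78, 143) = 13, gcd(88, 143) = 11, gcd(91, 143) = 13, gcd(99, 143) = 11, gcd(104, 143) = 13, gcd(110, 143) = 11, gcd(117, 143) = 13, gcd(121, 143) = 11, gcd(130, 143) = 13, gcd(132, 143) = 11.
All other a ∈ {1, ..., 142} have gcd(a, 143) = 1 and are units. So the nonzero zero-divisors are exactly the 22 values of a appearing in this scan.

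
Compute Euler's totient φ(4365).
φ(4365) = 2304

φ is multiplicative, with φ(p^e) = p^e − p^(e−1). Factorise 4365 = 3^2 · 5 · 97. Then
  φ(4365) = (3^2 − 3^1) · (5 − 1) · (97 − 1) = 6 · 4 · 96 = 2304.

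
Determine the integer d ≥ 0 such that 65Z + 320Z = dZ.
In the PID Z, (a, b) is generated by gcd(a, b). Compute gcd(320, 65) with the extended Euclidean algorithm, tracking rows (r, s, t) with s·320 + t·65 = r:
  row A: (320, 1, 0)   [1·320 + 0·65 = 320]
  row B: (65, 0, 1)   [0·320 + 1·65 = 65]
  320 = 4·65 + 60   → row C = row A − 4·row B = (60, 1, −4)   [check: 1·320 − 4·65 = 60]
  65 = 1·60 + 5   → row D = row B − 1·row C = (5, −1, 5)   [check: −1·320 + 5·65 = 5]
  60 = 12·5 + 0   → remainder 0, stop. gcd = 5 (last nonzero row D).
So gcd(65, 320) = 5, with Bézout identity −1·320 + 5·65 = 5. Containment (⊇): the Bézout identity exhibits 5 as an element of (65, 320), giving (5) ⊆ (65, 320). Containment (⊆): since 5 | 65 and 5 | 320 (65 = 5·13, 320 = 5·64), every Z-linear combination of 65 and 320 is divisible by 5, so (65, 320) ⊆ (5). Therefore (65, 320) = (5), d = 5.

Final answer: (65, 320) = (5); d = 5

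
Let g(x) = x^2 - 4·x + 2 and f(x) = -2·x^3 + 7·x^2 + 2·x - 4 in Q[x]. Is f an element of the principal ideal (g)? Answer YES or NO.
In Q[x] the ideal (g) consists of all multiples of g, so f ∈ (g) iff g | f, i.e. iff the remainder of f on division by g is 0. Divide f by g (g is monic, so eliminate the leading term of the running remainder at each step):
  leading term -2·x^3: subtract (-2·x)·g(x) = -2·x^3 + 8·x^2 - 4·x, leaving -x^2 + 6·x - 4
  leading term -x^2: subtract (-1)·g(x) = -x^2 + 4·x - 2, leaving 2·x - 2
The remainder r(x) = 2·x - 2 ≠ 0 (and deg r < deg g), so g ∤ f, i.e. f ∉ (g).

Final answer: NO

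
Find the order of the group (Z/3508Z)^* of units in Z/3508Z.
(Z/3508Z)^* consists of the classes a with gcd(a, 3508) = 1, so its order is φ(3508). φ is multiplicative, with φ(p^e) = p^e − p^(e−1). Factorise 3508 = 2^2 · 877. Then
  φ(3508) = (2^2 − 2^1) · (877 − 1) = 2 · 876 = 1752.
Thus |(Z/3508Z)^*| = 1752.

Final answer: |(Z/3508Z)^*| = 1752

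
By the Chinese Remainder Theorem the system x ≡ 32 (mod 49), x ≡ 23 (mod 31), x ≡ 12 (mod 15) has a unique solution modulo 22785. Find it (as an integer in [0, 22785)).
The moduli 49, 31, 15 are pairwise coprime, so by the CRT there is a unique solution mod 49·31·15 = 22785.
Solve by successive substitution. Start with x ≡ 32 (mod 49).
  Combine with x ≡ 23 (mod 31): write x = 32 + 49·t and require 32 + 49·t ≡ 23 (mod 31), i.e. 49·t ≡ 23 − 32 ≡ 22 (mod 31). Since 49^(−1) ≡ 19 (mod 31) (49 ≡ 18 (mod 31)), t ≡ 19·22 ≡ 15 (mod 31). So x ≡ 32 + 49·15 = 767 (mod 1519).
  Combine with x ≡ 12 (mod 15): write x = 767 + 1519·t and require 767 + 1519·t ≡ 12 (mod 15), i.e. 1519·t ≡ 12 − 767 ≡ 10 (mod 15). Since 1519^(−1) ≡ 4 (mod 15) (1519 ≡ 4 (mod 15)), t ≡ 4·10 ≡ 10 (mod 15). So x ≡ 767 + 1519·10 = 15957 (mod 22785).
Unique solution in [0, 22785): x = 15957.

Final answer: x ≡ 15957 (mod 22785); the representative in [0, 22785) is 15957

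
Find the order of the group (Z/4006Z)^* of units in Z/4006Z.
|(Z/4006Z)^*| = 2002

(Z/4006Z)^* consists of the classes a with gcd(a, 4006) = 1, so its order is φ(4006). φ is multiplicative, with φ(p^e) = p^e − p^(e−1). Factorise 4006 = 2 · 2003. Then
  φ(4006) = (2 − 1) · (2003 − 1) = 1 · 2002 = 2002.
Thus |(Z/4006Z)^*| = 2002.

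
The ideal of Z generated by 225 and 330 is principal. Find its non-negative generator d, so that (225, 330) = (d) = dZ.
(225, 330) = (15); d = 15

In the PID Z, (a, b) is generated by gcd(a, b). Compute gcd(330, 225) with the extended Euclidean algorithm, tracking rows (r, s, t) with s·330 + t·225 = r:
  row A: (330, 1, 0)   [1·330 + 0·225 = 330]
  row B: (225, 0, 1)   [0·330 + 1·225 = 225]
  330 = 1·225 + 105   → row C = row A − 1·row B = (105, 1, −1)   [check: 1·330 − 1·225 = 105]
  225 = 2·105 + 15   → row D = row B − 2·row C = (15, −2, 3)   [check: −2·330 + 3·225 = 15]
  105 = 7·15 + 0   → remainder 0, stop. gcd = 15 (last nonzero row D).
So gcd(225, 330) = 15, with Bézout identity −2·330 + 3·225 = 15. Containment (⊇): the Bézout identity exhibits 15 as an element of (225, 330), giving (15) ⊆ (225, 330). Containment (⊆): since 15 | 225 and 15 | 330 (225 = 15·15, 330 = 15·22), every Z-linear combination of 225 and 330 is divisible by 15, so (225, 330) ⊆ (15). Therefore (225, 330) = (15), d = 15.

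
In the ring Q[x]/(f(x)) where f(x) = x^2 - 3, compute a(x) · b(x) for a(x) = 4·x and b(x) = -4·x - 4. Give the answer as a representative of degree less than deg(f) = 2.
First multiply in Q[x] without reducing: a · b = -16·x^2 - 16·x. Now divide by f(x) = x^2 - 3, eliminating the leading term at each step:
  leading term -16·x^2: subtract (-16)·f(x) = 48 - 16·x^2, leaving -16·x - 48
The degree is now < 2, so this is the remainder. Hence a · b ≡ -16·x - 48 in Q[x]/(f).

Final answer: a · b ≡ -16·x - 48 (mod f(x))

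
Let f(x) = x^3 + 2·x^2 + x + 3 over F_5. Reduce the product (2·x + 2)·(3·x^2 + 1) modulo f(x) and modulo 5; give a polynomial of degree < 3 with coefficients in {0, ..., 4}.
a · b ≡ 4·x^2 + x + 4 (mod f(x))

Multiply as integer polynomials: a · b = 6·x^3 + 6·x^2 + 2·x + 2. Reducing coefficients mod 5: a · b ≡ x^3 + x^2 + 2·x + 2. Now divide by f(x) = x^3 + 2·x^2 + x + 3 in F_5[x], eliminating the leading term at each step:
  leading term x^3: subtract (1)·f(x) = x^3 + 2·x^2 + x + 3, leaving 4·x^2 + x + 4 (coefficients mod 5)
The degree is now < 3, so this is the remainder. Hence a · b ≡ 4·x^2 + x + 4 in F_5[x]/(f).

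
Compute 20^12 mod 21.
1

Use repeated squaring. Binary(12) = 1100. Walk through the bits of the exponent 12 left-to-right: at each bit after the leading one, square the running value, then multiply by 20 if the bit is 1 (always reducing mod 21):
  bit 1 = 1 (leading): start with 20.
  bit 2 = 1: square 20^2 = 400 ≡ 1; bit is 1, so multiply 1·20 = 20 (mod 21).
  bit 3 = 0: square 20^2 = 400 ≡ 1 (mod 21).
  bit 4 = 0: square 1^2 = 1 (mod 21).
Final value: 20^12 ≡ 1 (mod 21).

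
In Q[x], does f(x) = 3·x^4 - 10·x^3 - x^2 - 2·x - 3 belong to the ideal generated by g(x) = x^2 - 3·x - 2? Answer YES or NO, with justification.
In Q[x] the ideal (g) consists of all multiples of g, so f ∈ (g) iff g | f, i.e. iff the remainder of f on division by g is 0. Divide f by g (g is monic, so eliminate the leading term of the running remainder at each step):
  leading term 3·x^4: subtract (3·x^2)·g(x) = 3·x^4 - 9·x^3 - 6·x^2, leaving -x^3 + 5·x^2 - 2·x - 3
  leading term -x^3: subtract (-x)·g(x) = -x^3 + 3·x^2 + 2·x, leaving 2·x^2 - 4·x - 3
  leading term 2·x^2: subtract (2)·g(x) = 2·x^2 - 6·x - 4, leaving 2·x + 1
The remainder r(x) = 2·x + 1 ≠ 0 (and deg r < deg g), so g ∤ f, i.e. f ∉ (g).

Final answer: NO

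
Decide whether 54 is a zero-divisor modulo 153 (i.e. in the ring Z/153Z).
YES

gcd(54, 153) = 9 > 1, so 54 is not a unit in Z/153Z. In Z/nZ every nonzero non-unit is a zero-divisor: explicitly, take b = 153/gcd = 17 ≠ 0 (mod 153); then 54·17 = 918 = 6·153, i.e. 54·17 ≡ 0 (mod 153). So 54 is a zero-divisor.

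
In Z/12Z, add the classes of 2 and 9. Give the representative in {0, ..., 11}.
Both summands are already reduced mod 12. 2 + 9 = 11; 11 = 0·12 + 11, so (2 + 9) mod 12 = 11.

Final answer: 11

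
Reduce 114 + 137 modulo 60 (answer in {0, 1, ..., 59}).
Reduce the summands first: 114 ≡ 54, 137 ≡ 17 (mod 60), so 114 + 137 ≡ 54 + 17 (mod 60). 54 + 17 = 71; 71 = 1·60 + 11, so (114 + 137) mod 60 = 11.

Final answer: 11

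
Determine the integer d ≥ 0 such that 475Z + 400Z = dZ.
In the PID Z, (a, b) is generated by gcd(a, b). Compute gcd(475, 400) with the extended Euclidean algorithm, tracking rows (r, s, t) with s·475 + t·400 = r:
  row A: (475, 1, 0)   [1·475 + 0·400 = 475]
  row B: (400, 0, 1)   [0·475 + 1·400 = 400]
  475 = 1·400 + 75   → row C = row A − 1·row B = (75, 1, −1)   [check: 1·475 − 1·400 = 75]
  400 = 5·75 + 25   → row D = row B − 5·row C = (25, −5, 6)   [check: −5·475 + 6·400 = 25]
  75 = 3·25 + 0   → remainder 0, stop. gcd = 25 (last nonzero row D).
So gcd(475, 400) = 25, with Bézout identity −5·475 + 6·400 = 25. Containment (⊇): the Bézout identity exhibits 25 as an element of (475, 400), giving (25) ⊆ (475, 400). Containment (⊆): since 25 | 475 and 25 | 400 (475 = 25·19, 400 = 25·16), every Z-linear combination of 475 and 400 is divisible by 25, so (475, 400) ⊆ (25). Therefore (475, 400) = (25), d = 25.

Final answer: (475, 400) = (25); d = 25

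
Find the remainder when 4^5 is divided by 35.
9

Use repeated squaring. Binary(5) = 101. Walk through the bits of the exponent 5 left-to-right: at each bit after the leading one, square the running value, then multiply by 4 if the bit is 1 (always reducing mod 35):
  bit 1 = 1 (leading): start with 4.
  bit 2 = 0: square 4^2 = 16 (mod 35).
  bit 3 = 1: square 16^2 = 256 ≡ 11; bit is 1, so multiply 11·4 = 44 ≡ 9 (mod 35).
Final value: 4^5 ≡ 9 (mod 35).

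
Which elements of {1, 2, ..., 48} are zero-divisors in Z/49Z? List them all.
An element a ∈ Z/49Z (with a ≠ 0) is a zero-divisor iff gcd(a, 49) > 1 (because a is a unit precisely when gcd(a, n) = 1, and in Z/nZ every nonzero, non-unit element is a zero-divisor). Scan a = 1, ..., 48 and keep those with gcd(a, 49) > 1:
  gcd(7, 49) = 7, gcd(14, 49) = 7, gcd(21, 49) = 7, gcd(28, 49) = 7, gcd(35, 49) = 7, gcd(42, 49) = 7.
All other a ∈ {1, ..., 48} have gcd(a, 49) = 1 and are units. So the nonzero zero-divisors are exactly the 6 values of a appearing in this scan.

Final answer: nonzero zero-divisors of Z/49Z = {7, 14, 21, 28, 35, 42}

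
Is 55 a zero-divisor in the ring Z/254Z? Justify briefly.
gcd(55, 254) = 1, so 55 is a unit in Z/254Z (it has a multiplicative inverse). A unit cannot be a zero-divisor: if 55·b ≡ 0 then multiplying both sides by 55^(−1) gives b ≡ 0. So 55 is not a zero-divisor.

Final answer: NO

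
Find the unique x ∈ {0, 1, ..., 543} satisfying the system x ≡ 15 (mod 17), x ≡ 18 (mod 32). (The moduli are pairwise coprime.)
x ≡ 338 (mod 544); the representative in [0, 544) is 338

The moduli 17, 32 are pairwise coprime, so by the CRT there is a unique solution mod 17·32 = 544.
Solve by successive substitution. Start with x ≡ 15 (mod 17).
  Combine with x ≡ 18 (mod 32): write x = 15 + 17·t and require 15 + 17·t ≡ 18 (mod 32), i.e. 17·t ≡ 18 − 15 ≡ 3 (mod 32). Since 17^(−1) ≡ 17 (mod 32), t ≡ 17·3 ≡ 19 (mod 32). So x ≡ 15 + 17·19 = 338 (mod 544).
Unique solution in [0, 544): x = 338.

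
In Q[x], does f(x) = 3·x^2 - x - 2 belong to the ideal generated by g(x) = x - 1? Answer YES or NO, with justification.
YES

In Q[x] the ideal (g) consists of all multiples of g, so f ∈ (g) iff g | f, i.e. iff the remainder of f on division by g is 0. Divide f by g (g is monic, so eliminate the leading term of the running remainder at each step):
  leading term 3·x^2: subtract (3·x)·g(x) = 3·x^2 - 3·x, leaving 2·x - 2
  leading term 2·x: subtract (2)·g(x) = 2·x - 2, leaving 0
The remainder is 0, so f(x) = g(x) · h(x) with h(x) = 3·x + 2. Hence g | f, i.e. f ∈ (g).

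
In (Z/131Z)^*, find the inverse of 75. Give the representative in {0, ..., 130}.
Apply the extended Euclidean algorithm to (131, 75), tracking rows (r, s, t) with s·131 + t·75 = r. Each division r_prev = q·r_cur + r_new produces the new row as (previous row) − q·(current row):
  row A: (131, 1, 0)   [1·131 + 0·75 = 131]
  row B: (75, 0, 1)   [0·131 + 1·75 = 75]
  131 = 1·75 + 56   → row C = row A − 1·row B = (56, 1, −1)   [check: 1·131 − 1·75 = 56]
  75 = 1·56 + 19   → row D = row B − 1·row C = (19, −1, 2)   [check: −1·131 + 2·75 = 19]
  56 = 2·19 + 18   → row E = row C − 2·row D = (18, 3, −5)   [check: 3·131 − 5·75 = 18]
  19 = 1·18 + 1   → row F = row D − 1·row E = (1, −4, 7)   [check: −4·131 + 7·75 = 1]
  18 = 18·1 + 0   → remainder 0, stop. gcd = 1 (last nonzero row F).
The gcd is 1, so 75 is invertible mod 131. The last nonzero row gives −4·131 + 7·75 = 1, so t = 7. So 75^(−1) ≡ 7 (mod 131). Verify: 75 · 7 = 525 ≡ 1 (mod 131). ✓

Final answer: 75^(−1) ≡ 7 (mod 131)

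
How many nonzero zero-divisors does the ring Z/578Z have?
Z/578Z has 305 nonzero zero-divisors

In Z/578Z each nonzero element is either a unit (gcd with 578 is 1) or a zero-divisor (gcd > 1). The number of units is φ(578): factorise 578 = 2 · 17^2, so φ(578) = (2 − 1) · (17^2 − 17^1) = 1 · 272 = 272. The nonzero elements number 578 − 1 = 577. Hence the nonzero zero-divisors number 577 − 272 = 305.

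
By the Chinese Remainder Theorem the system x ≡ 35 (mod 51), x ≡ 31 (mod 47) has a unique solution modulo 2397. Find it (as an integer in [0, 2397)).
The moduli 51, 47 are pairwise coprime, so by the CRT there is a unique solution mod 51·47 = 2397.
Solve by successive substitution. Start with x ≡ 35 (mod 51).
  Combine with x ≡ 31 (mod 47): write x = 35 + 51·t and require 35 + 51·t ≡ 31 (mod 47), i.e. 51·t ≡ 31 − 35 ≡ 43 (mod 47). Since 51^(−1) ≡ 12 (mod 47) (51 ≡ 4 (mod 47)), t ≡ 12·43 ≡ 46 (mod 47). So x ≡ 35 + 51·46 = 2381 (mod 2397).
Unique solution in [0, 2397): x = 2381.

Final answer: x ≡ 2381 (mod 2397); the representative in [0, 2397) is 2381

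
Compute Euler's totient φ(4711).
φ(4711) = 4032

φ is multiplicative, with φ(p^e) = p^e − p^(e−1). Factorise 4711 = 7 · 673. Then
  φ(4711) = (7 − 1) · (673 − 1) = 6 · 672 = 4032.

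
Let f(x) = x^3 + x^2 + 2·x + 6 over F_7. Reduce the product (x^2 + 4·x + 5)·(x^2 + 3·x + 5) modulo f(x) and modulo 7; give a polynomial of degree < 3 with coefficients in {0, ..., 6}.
a · b ≡ 3·x + 3 (mod f(x))

Multiply as integer polynomials: a · b = x^4 + 7·x^3 + 22·x^2 + 35·x + 25. Reducing coefficients mod 7: a · b ≡ x^4 + x^2 + 4. Now divide by f(x) = x^3 + x^2 + 2·x + 6 in F_7[x], eliminating the leading term at each step:
  leading term x^4: subtract (x)·f(x) = x^4 + x^3 + 2·x^2 + 6·x, leaving 6·x^3 + 6·x^2 + x + 4 (coefficients mod 7)
  leading term 6·x^3: subtract (6)·f(x) = 6·x^3 + 6·x^2 + 5·x + 1, leaving 3·x + 3 (coefficients mod 7)
The degree is now < 3, so this is the remainder. Hence a · b ≡ 3·x + 3 in F_7[x]/(f).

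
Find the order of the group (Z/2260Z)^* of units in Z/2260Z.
|(Z/2260Z)^*| = 896

(Z/2260Z)^* consists of the classes a with gcd(a, 2260) = 1, so its order is φ(2260). φ is multiplicative, with φ(p^e) = p^e − p^(e−1). Factorise 2260 = 2^2 · 5 · 113. Then
  φ(2260) = (2^2 − 2^1) · (5 − 1) · (113 − 1) = 2 · 4 · 112 = 896.
Thus |(Z/2260Z)^*| = 896.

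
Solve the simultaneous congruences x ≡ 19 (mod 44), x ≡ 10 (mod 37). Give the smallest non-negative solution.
x ≡ 195 (mod 1628); the representative in [0, 1628) is 195

The moduli 44, 37 are pairwise coprime, so by the CRT there is a unique solution mod 44·37 = 1628.
Solve by successive substitution. Start with x ≡ 19 (mod 44).
  Combine with x ≡ 10 (mod 37): write x = 19 + 44·t and require 19 + 44·t ≡ 10 (mod 37), i.e. 44·t ≡ 10 − 19 ≡ 28 (mod 37). Since 44^(−1) ≡ 16 (mod 37) (44 ≡ 7 (mod 37)), t ≡ 16·28 ≡ 4 (mod 37). So x ≡ 19 + 44·4 = 195 (mod 1628).
Unique solution in [0, 1628): x = 195.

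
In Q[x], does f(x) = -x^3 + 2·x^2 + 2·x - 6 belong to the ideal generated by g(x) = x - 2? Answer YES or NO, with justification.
NO

In Q[x] the ideal (g) consists of all multiples of g, so f ∈ (g) iff g | f, i.e. iff the remainder of f on division by g is 0. Divide f by g (g is monic, so eliminate the leading term of the running remainder at each step):
  leading term -x^3: subtract (-x^2)·g(x) = -x^3 + 2·x^2, leaving 2·x - 6
  leading term 2·x: subtract (2)·g(x) = 2·x - 4, leaving -2
The remainder r(x) = -2 ≠ 0 (and deg r < deg g), so g ∤ f, i.e. f ∉ (g).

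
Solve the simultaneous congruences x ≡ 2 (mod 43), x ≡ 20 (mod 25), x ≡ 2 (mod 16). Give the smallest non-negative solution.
x ≡ 7570 (mod 17200); the representative in [0, 17200) is 7570

The moduli 43, 25, 16 are pairwise coprime, so by the CRT there is a unique solution mod 43·25·16 = 17200.
Solve by successive substitution. Start with x ≡ 2 (mod 43).
  Combine with x ≡ 20 (mod 25): write x = 2 + 43·t and require 2 + 43·t ≡ 20 (mod 25), i.e. 43·t ≡ 20 − 2 ≡ 18 (mod 25). Since 43^(−1) ≡ 7 (mod 25) (43 ≡ 18 (mod 25)), t ≡ 7·18 ≡ 1 (mod 25). So x ≡ 2 + 43·1 = 45 (mod 1075).
  Combine with x ≡ 2 (mod 16): write x = 45 + 1075·t and require 45 + 1075·t ≡ 2 (mod 16), i.e. 1075·t ≡ 2 − 45 ≡ 5 (mod 16). Since 1075^(−1) ≡ 11 (mod 16) (1075 ≡ 3 (mod 16)), t ≡ 11·5 ≡ 7 (mod 16). So x ≡ 45 + 1075·7 = 7570 (mod 17200).
Unique solution in [0, 17200): x = 7570.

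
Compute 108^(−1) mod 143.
Apply the extended Euclidean algorithm to (143, 108), tracking rows (r, s, t) with s·143 + t·108 = r. Each division r_prev = q·r_cur + r_new produces the new row as (previous row) − q·(current row):
  row A: (143, 1, 0)   [1·143 + 0·108 = 143]
  row B: (108, 0, 1)   [0·143 + 1·108 = 108]
  143 = 1·108 + 35   → row C = row A − 1·row B = (35, 1, −1)   [check: 1·143 − 1·108 = 35]
  108 = 3·35 + 3   → row D = row B − 3·row C = (3, −3, 4)   [check: −3·143 + 4·108 = 3]
  35 = 11·3 + 2   → row E = row C − 11·row D = (2, 34, −45)   [check: 34·143 − 45·108 = 2]
  3 = 1·2 + 1   → row F = row D − 1·row E = (1, −37, 49)   [check: −37·143 + 49·108 = 1]
  2 = 2·1 + 0   → remainder 0, stop. gcd = 1 (last nonzero row F).
The gcd is 1, so 108 is invertible mod 143. The last nonzero row gives −37·143 + 49·108 = 1, so t = 49. So 108^(−1) ≡ 49 (mod 143). Verify: 108 · 49 = 5292 ≡ 1 (mod 143). ✓

Final answer: 108^(−1) ≡ 49 (mod 143)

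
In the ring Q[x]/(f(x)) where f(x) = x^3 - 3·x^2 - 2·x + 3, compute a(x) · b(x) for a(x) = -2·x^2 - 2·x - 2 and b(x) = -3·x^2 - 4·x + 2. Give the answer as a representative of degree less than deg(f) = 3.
First multiply in Q[x] without reducing: a · b = 6·x^4 + 14·x^3 + 10·x^2 + 4·x - 4. Now divide by f(x) = x^3 - 3·x^2 - 2·x + 3, eliminating the leading term at each step:
  leading term 6·x^4: subtract (6·x)·f(x) = 6·x^4 - 18·x^3 - 12·x^2 + 18·x, leaving 32·x^3 + 22·x^2 - 14·x - 4
  leading term 32·x^3: subtract (32)·f(x) = 32·x^3 - 96·x^2 - 64·x + 96, leaving 118·x^2 + 50·x - 100
The degree is now < 3, so this is the remainder. Hence a · b ≡ 118·x^2 + 50·x - 100 in Q[x]/(f).

Final answer: a · b ≡ 118·x^2 + 50·x - 100 (mod f(x))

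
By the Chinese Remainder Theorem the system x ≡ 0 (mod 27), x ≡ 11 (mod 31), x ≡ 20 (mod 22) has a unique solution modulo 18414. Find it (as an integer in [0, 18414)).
The moduli 27, 31, 22 are pairwise coprime, so by the CRT there is a unique solution mod 27·31·22 = 18414.
Solve by successive substitution. Start with x ≡ 0 (mod 27).
  Combine with x ≡ 11 (mod 31): write x = 27·t and require 27·t ≡ 11 (mod 31). Since 27^(−1) ≡ 23 (mod 31), t ≡ 23·11 ≡ 5 (mod 31). So x ≡ 27·5 = 135 (mod 837).
  Combine with x ≡ 20 (mod 22): write x = 135 + 837·t and require 135 + 837·t ≡ 20 (mod 22), i.e. 837·t ≡ 20 − 135 ≡ 17 (mod 22). Since 837^(−1) ≡ 1 (mod 22) (837 ≡ 1 (mod 22)), t ≡ 1·17 ≡ 17 (mod 22). So x ≡ 135 + 837·17 = 14364 (mod 18414).
Unique solution in [0, 18414): x = 14364.

Final answer: x ≡ 14364 (mod 18414); the representative in [0, 18414) is 14364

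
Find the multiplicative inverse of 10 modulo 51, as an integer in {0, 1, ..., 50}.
10^(−1) ≡ 46 (mod 51)

Apply the extended Euclidean algorithm to (51, 10), tracking rows (r, s, t) with s·51 + t·10 = r. Each division r_prev = q·r_cur + r_new produces the new row as (previous row) − q·(current row):
  row A: (51, 1, 0)   [1·51 + 0·10 = 51]
  row B: (10, 0, 1)   [0·51 + 1·10 = 10]
  51 = 5·10 + 1   → row C = row A − 5·row B = (1, 1, −5)   [check: 1·51 − 5·10 = 1]
  10 = 10·1 + 0   → remainder 0, stop. gcd = 1 (last nonzero row C).
The gcd is 1, so 10 is invertible mod 51. The last nonzero row gives 1·51 − 5·10 = 1, so t = −5. So 10^(−1) ≡ −5 ≡ 46 (mod 51). Verify: 10 · 46 = 460 ≡ 1 (mod 51). ✓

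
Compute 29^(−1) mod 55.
29^(−1) ≡ 19 (mod 55)

Apply the extended Euclidean algorithm to (55, 29), tracking rows (r, s, t) with s·55 + t·29 = r. Each division r_prev = q·r_cur + r_new produces the new row as (previous row) − q·(current row):
  row A: (55, 1, 0)   [1·55 + 0·29 = 55]
  row B: (29, 0, 1)   [0·55 + 1·29 = 29]
  55 = 1·29 + 26   → row C = row A − 1·row B = (26, 1, −1)   [check: 1·55 − 1·29 = 26]
  29 = 1·26 + 3   → row D = row B − 1·row C = (3, −1, 2)   [check: −1·55 + 2·29 = 3]
  26 = 8·3 + 2   → row E = row C − 8·row D = (2, 9, −17)   [check: 9·55 − 17·29 = 2]
  3 = 1·2 + 1   → row F = row D − 1·row E = (1, −10, 19)   [check: −10·55 + 19·29 = 1]
  2 = 2·1 + 0   → remainder 0, stop. gcd = 1 (last nonzero row F).
The gcd is 1, so 29 is invertible mod 55. The last nonzero row gives −10·55 + 19·29 = 1, so t = 19. So 29^(−1) ≡ 19 (mod 55). Verify: 29 · 19 = 551 ≡ 1 (mod 55). ✓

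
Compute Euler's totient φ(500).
φ(500) = 200

φ is multiplicative, with φ(p^e) = p^e − p^(e−1). Factorise 500 = 2^2 · 5^3. Then
  φ(500) = (2^2 − 2^1) · (5^3 − 5^2) = 2 · 100 = 200.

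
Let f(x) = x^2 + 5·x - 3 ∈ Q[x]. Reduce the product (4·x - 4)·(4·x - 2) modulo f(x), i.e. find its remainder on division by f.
First multiply in Q[x] without reducing: a · b = 16·x^2 - 24·x + 8. Now divide by f(x) = x^2 + 5·x - 3, eliminating the leading term at each step:
  leading term 16·x^2: subtract (16)·f(x) = 16·x^2 + 80·x - 48, leaving 56 - 104·x
The degree is now < 2, so this is the remainder. Hence a · b ≡ 56 - 104·x in Q[x]/(f).

Final answer: a · b ≡ 56 - 104·x (mod f(x))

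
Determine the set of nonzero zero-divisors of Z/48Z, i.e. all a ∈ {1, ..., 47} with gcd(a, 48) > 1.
An element a ∈ Z/48Z (with a ≠ 0) is a zero-divisor iff gcd(a, 48) > 1 (because a is a unit precisely when gcd(a, n) = 1, and in Z/nZ every nonzero, non-unit element is a zero-divisor). Scan a = 1, ..., 47 and keep those with gcd(a, 48) > 1:
  gcd(2, 48) = 2, gcd(3, 48) = 3, gcd(4, 48) = 4, gcd(6, 48) = 6, gcd(8, 48) = 8, gcd(9, 48) = 3, gcd(10, 48) = 2, gcd(12, 48) = 12, gcd(14, 48) = 2, gcd(15, 48) = 3, gcd(16, 48) = 16, gcd(18, 48) = 6, gcd(20, 48) = 4, gcd(21, 48) = 3, gcd(22, 48) = 2, gcd(24, 48) = 24, gcd(26, 48) = 2, gcd(27, 48) = 3, gcd(28, 48) = 4, gcd(30, 48) = 6, gcd(32, 48) = 16, gcd(33, 48) = 3, gcd(34, 48) = 2, gcd(36, 48) = 12, gcd(38, 48) = 2, gcd(39, 48) = 3, gcd(40, 48) = 8, gcd(42, 48) = 6, gcd(44, 48) = 4, gcd(45, 48) = 3, gcd(46, 48) = 2.
All other a ∈ {1, ..., 47} have gcd(a, 48) = 1 and are units. So the nonzero zero-divisors are exactly the 31 values of a appearing in this scan.

Final answer: nonzero zero-divisors of Z/48Z = {2, 3, 4, 6, 8, 9, 10, 12, 14, 15, 16, 18, 20, 21, 22, 24, 26, 27, 28, 30, 32, 33, 34, 36, 38, 39, 40, 42, 44, 45, 46}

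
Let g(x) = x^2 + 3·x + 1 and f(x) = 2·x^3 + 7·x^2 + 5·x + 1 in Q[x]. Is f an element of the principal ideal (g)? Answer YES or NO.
In Q[x] the ideal (g) consists of all multiples of g, so f ∈ (g) iff g | f, i.e. iff the remainder of f on division by g is 0. Divide f by g (g is monic, so eliminate the leading term of the running remainder at each step):
  leading term 2·x^3: subtract (2·x)·g(x) = 2·x^3 + 6·x^2 + 2·x, leaving x^2 + 3·x + 1
  leading term x^2: subtract (1)·g(x) = x^2 + 3·x + 1, leaving 0
The remainder is 0, so f(x) = g(x) · h(x) with h(x) = 2·x + 1. Hence g | f, i.e. f ∈ (g).

Final answer: YES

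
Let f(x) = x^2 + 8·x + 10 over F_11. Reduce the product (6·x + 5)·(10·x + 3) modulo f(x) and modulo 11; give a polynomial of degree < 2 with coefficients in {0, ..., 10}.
Multiply as integer polynomials: a · b = 60·x^2 + 68·x + 15. Reducing coefficients mod 11: a · b ≡ 5·x^2 + 2·x + 4. Now divide by f(x) = x^2 + 8·x + 10 in F_11[x], eliminating the leading term at each step:
  leading term 5·x^2: subtract (5)·f(x) = 5·x^2 + 7·x + 6, leaving 6·x + 9 (coefficients mod 11)
The degree is now < 2, so this is the remainder. Hence a · b ≡ 6·x + 9 in F_11[x]/(f).

Final answer: a · b ≡ 6·x + 9 (mod f(x))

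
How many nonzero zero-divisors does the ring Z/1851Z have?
Z/1851Z has 618 nonzero zero-divisors

In Z/1851Z each nonzero element is either a unit (gcd with 1851 is 1) or a zero-divisor (gcd > 1). The number of units is φ(1851): factorise 1851 = 3 · 617, so φ(1851) = (3 − 1) · (617 − 1) = 2 · 616 = 1232. The nonzero elements number 1851 − 1 = 1850. Hence the nonzero zero-divisors number 1850 − 1232 = 618.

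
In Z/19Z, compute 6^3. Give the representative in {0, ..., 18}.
7

Use repeated squaring. Binary(3) = 11. Walk through the bits of the exponent 3 left-to-right: at each bit after the leading one, square the running value, then multiply by 6 if the bit is 1 (always reducing mod 19):
  bit 1 = 1 (leading): start with 6.
  bit 2 = 1: square 6^2 = 36 ≡ 17; bit is 1, so multiply 17·6 = 102 ≡ 7 (mod 19).
Final value: 6^3 ≡ 7 (mod 19).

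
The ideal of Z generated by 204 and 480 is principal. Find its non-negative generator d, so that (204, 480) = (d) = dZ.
In the PID Z, (a, b) is generated by gcd(a, b). Compute gcd(480, 204) with the extended Euclidean algorithm, tracking rows (r, s, t) with s·480 + t·204 = r:
  row A: (480, 1, 0)   [1·480 + 0·204 = 480]
  row B: (204, 0, 1)   [0·480 + 1·204 = 204]
  480 = 2·204 + 72   → row C = row A − 2·row B = (72, 1, −2)   [check: 1·480 − 2·204 = 72]
  204 = 2·72 + 60   → row D = row B − 2·row C = (60, −2, 5)   [check: −2·480 + 5·204 = 60]
  72 = 1·60 + 12   → row E = row C − 1·row D = (12, 3, −7)   [check: 3·480 − 7·204 = 12]
  60 = 5·12 + 0   → remainder 0, stop. gcd = 12 (last nonzero row E).
So gcd(204, 480) = 12, with Bézout identity 3·480 − 7·204 = 12. Containment (⊇): the Bézout identity exhibits 12 as an element of (204, 480), giving (12) ⊆ (204, 480). Containment (⊆): since 12 | 204 and 12 | 480 (204 = 12·17, 480 = 12·40), every Z-linear combination of 204 and 480 is divisible by 12, so (204, 480) ⊆ (12). Therefore (204, 480) = (12), d = 12.

Final answer: (204, 480) = (12); d = 12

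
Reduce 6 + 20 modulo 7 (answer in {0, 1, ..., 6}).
Reduce the summands first: 20 ≡ 6 (mod 7), so 6 + 20 ≡ 6 + 6 (mod 7). 6 + 6 = 12; 12 = 1·7 + 5, so (6 + 20) mod 7 = 5.

Final answer: 5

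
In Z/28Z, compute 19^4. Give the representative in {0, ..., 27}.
9

Use repeated squaring. Binary(4) = 100. Walk through the bits of the exponent 4 left-to-right: at each bit after the leading one, square the running value, then multiply by 19 if the bit is 1 (always reducing mod 28):
  bit 1 = 1 (leading): start with 19.
  bit 2 = 0: square 19^2 = 361 ≡ 25 (mod 28).
  bit 3 = 0: square 25^2 = 625 ≡ 9 (mod 28).
Final value: 19^4 ≡ 9 (mod 28).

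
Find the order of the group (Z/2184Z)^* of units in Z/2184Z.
|(Z/2184Z)^*| = 576

(Z/2184Z)^* consists of the classes a with gcd(a, 2184) = 1, so its order is φ(2184). φ is multiplicative, with φ(p^e) = p^e − p^(e−1). Factorise 2184 = 2^3 · 3 · 7 · 13. Then
  φ(2184) = (2^3 − 2^2) · (3 − 1) · (7 − 1) · (13 − 1) = 4 · 2 · 6 · 12 = 576.
Thus |(Z/2184Z)^*| = 576.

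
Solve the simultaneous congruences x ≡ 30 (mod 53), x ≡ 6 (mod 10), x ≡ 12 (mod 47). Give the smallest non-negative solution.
x ≡ 12326 (mod 24910); the representative in [0, 24910) is 12326

The moduli 53, 10, 47 are pairwise coprime, so by the CRT there is a unique solution mod 53·10·47 = 24910.
Solve by successive substitution. Start with x ≡ 30 (mod 53).
  Combine with x ≡ 6 (mod 10): write x = 30 + 53·t and require 30 + 53·t ≡ 6 (mod 10), i.e. 53·t ≡ 6 − 30 ≡ 6 (mod 10). Since 53^(−1) ≡ 7 (mod 10) (53 ≡ 3 (mod 10)), t ≡ 7·6 ≡ 2 (mod 10). So x ≡ 30 + 53·2 = 136 (mod 530).
  Combine with x ≡ 12 (mod 47): write x = 136 + 530·t and require 136 + 530·t ≡ 12 (mod 47), i.e. 530·t ≡ 12 − 136 ≡ 17 (mod 47). Since 530^(−1) ≡ 29 (mod 47) (530 ≡ 13 (mod 47)), t ≡ 29·17 ≡ 23 (mod 47). So x ≡ 136 + 530·23 = 12326 (mod 24910).
Unique solution in [0, 24910): x = 12326.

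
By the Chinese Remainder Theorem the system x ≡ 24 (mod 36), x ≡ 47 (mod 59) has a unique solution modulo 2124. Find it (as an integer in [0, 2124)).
The moduli 36, 59 are pairwise coprime, so by the CRT there is a unique solution mod 36·59 = 2124.
Solve by successive substitution. Start with x ≡ 24 (mod 36).
  Combine with x ≡ 47 (mod 59): write x = 24 + 36·t and require 24 + 36·t ≡ 47 (mod 59), i.e. 36·t ≡ 47 − 24 ≡ 23 (mod 59). Since 36^(−1) ≡ 41 (mod 59), t ≡ 41·23 ≡ 58 (mod 59). So x ≡ 24 + 36·58 = 2112 (mod 2124).
Unique solution in [0, 2124): x = 2112.

Final answer: x ≡ 2112 (mod 2124); the representative in [0, 2124) is 2112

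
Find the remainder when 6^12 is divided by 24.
Use repeated squaring. Binary(12) = 1100. Walk through the bits of the exponent 12 left-to-right: at each bit after the leading one, square the running value, then multiply by 6 if the bit is 1 (always reducing mod 24):
  bit 1 = 1 (leading): start with 6.
  bit 2 = 1: square 6^2 = 36 ≡ 12; bit is 1, so multiply 12·6 = 72 ≡ 0 (mod 24).
  bit 3 = 0: square 0^2 = 0 (mod 24).
  bit 4 = 0: square 0^2 = 0 (mod 24).
Final value: 6^12 ≡ 0 (mod 24).

Final answer: 0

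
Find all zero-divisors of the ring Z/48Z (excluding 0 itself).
nonzero zero-divisors of Z/48Z = {2, 3, 4, 6, 8, 9, 10, 12, 14, 15, 16, 18, 20, 21, 22, 24, 26, 27, 28, 30, 32, 33, 34, 36, 38, 39, 40, 42, 44, 45, 46}

An element a ∈ Z/48Z (with a ≠ 0) is a zero-divisor iff gcd(a, 48) > 1 (because a is a unit precisely when gcd(a, n) = 1, and in Z/nZ every nonzero, non-unit element is a zero-divisor). Scan a = 1, ..., 47 and keep those with gcd(a, 48) > 1:
  gcd(2, 48) = 2, gcd(3, 48) = 3, gcd(4, 48) = 4, gcd(6, 48) = 6, gcd(8, 48) = 8, gcd(9, 48) = 3, gcd(10, 48) = 2, gcd(12, 48) = 12, gcd(14, 48) = 2, gcd(15, 48) = 3, gcd(16, 48) = 16, gcd(18, 48) = 6, gcd(20, 48) = 4, gcd(21, 48) = 3, gcd(22, 48) = 2, gcd(24, 48) = 24, gcd(26, 48) = 2, gcd(27, 48) = 3, gcd(28, 48) = 4, gcd(30, 48) = 6, gcd(32, 48) = 16, gcd(33, 48) = 3, gcd(34, 48) = 2, gcd(36, 48) = 12, gcd(38, 48) = 2, gcd(39, 48) = 3, gcd(40, 48) = 8, gcd(42, 48) = 6, gcd(44, 48) = 4, gcd(45, 48) = 3, gcd(46, 48) = 2.
All other a ∈ {1, ..., 47} have gcd(a, 48) = 1 and are units. So the nonzero zero-divisors are exactly the 31 values of a appearing in this scan.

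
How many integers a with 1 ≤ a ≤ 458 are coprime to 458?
228

The number of a ∈ {1, ..., 458} with gcd(a, 458) = 1 is by definition Euler's totient φ(458). φ is multiplicative, with φ(p^e) = p^e − p^(e−1). Factorise 458 = 2 · 229. Then
  φ(458) = (2 − 1) · (229 − 1) = 1 · 228 = 228.
So there are 228 such integers.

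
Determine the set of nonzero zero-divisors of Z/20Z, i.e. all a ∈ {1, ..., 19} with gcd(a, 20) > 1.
An element a ∈ Z/20Z (with a ≠ 0) is a zero-divisor iff gcd(a, 20) > 1 (because a is a unit precisely when gcd(a, n) = 1, and in Z/nZ every nonzero, non-unit element is a zero-divisor). Scan a = 1, ..., 19 and keep those with gcd(a, 20) > 1:
  gcd(2, 20) = 2, gcd(4, 20) = 4, gcd(5, 20) = 5, gcd(6, 20) = 2, gcd(8, 20) = 4, gcd(10, 20) = 10, gcd(12, 20) = 4, gcd(14, 20) = 2, gcd(15, 20) = 5, gcd(16, 20) = 4, gcd(18, 20) = 2.
All other a ∈ {1, ..., 19} have gcd(a, 20) = 1 and are units. So the nonzero zero-divisors are exactly the 11 values of a appearing in this scan.

Final answer: nonzero zero-divisors of Z/20Z = {2, 4, 5, 6, 8, 10, 12, 14, 15, 16, 18}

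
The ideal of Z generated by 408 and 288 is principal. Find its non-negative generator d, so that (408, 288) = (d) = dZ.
(408, 288) = (24); d = 24

In the PID Z, (a, b) is generated by gcd(a, b). Compute gcd(408, 288) with the extended Euclidean algorithm, tracking rows (r, s, t) with s·408 + t·288 = r:
  row A: (408, 1, 0)   [1·408 + 0·288 = 408]
  row B: (288, 0, 1)   [0·408 + 1·288 = 288]
  408 = 1·288 + 120   → row C = row A − 1·row B = (120, 1, −1)   [check: 1·408 − 1·288 = 120]
  288 = 2·120 + 48   → row D = row B − 2·row C = (48, −2, 3)   [check: −2·408 + 3·288 = 48]
  120 = 2·48 + 24   → row E = row C − 2·row D = (24, 5, −7)   [check: 5·408 − 7·288 = 24]
  48 = 2·24 + 0   → remainder 0, stop. gcd = 24 (last nonzero row E).
So gcd(408, 288) = 24, with Bézout identity 5·408 − 7·288 = 24. Containment (⊇): the Bézout identity exhibits 24 as an element of (408, 288), giving (24) ⊆ (408, 288). Containment (⊆): since 24 | 408 and 24 | 288 (408 = 24·17, 288 = 24·12), every Z-linear combination of 408 and 288 is divisible by 24, so (408, 288) ⊆ (24). Therefore (408, 288) = (24), d = 24.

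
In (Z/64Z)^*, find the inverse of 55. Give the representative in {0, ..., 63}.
Apply the extended Euclidean algorithm to (64, 55), tracking rows (r, s, t) with s·64 + t·55 = r. Each division r_prev = q·r_cur + r_new produces the new row as (previous row) − q·(current row):
  row A: (64, 1, 0)   [1·64 + 0·55 = 64]
  row B: (55, 0, 1)   [0·64 + 1·55 = 55]
  64 = 1·55 + 9   → row C = row A − 1·row B = (9, 1, −1)   [check: 1·64 − 1·55 = 9]
  55 = 6·9 + 1   → row D = row B − 6·row C = (1, −6, 7)   [check: −6·64 + 7·55 = 1]
  9 = 9·1 + 0   → remainder 0, stop. gcd = 1 (last nonzero row D).
The gcd is 1, so 55 is invertible mod 64. The last nonzero row gives −6·64 + 7·55 = 1, so t = 7. So 55^(−1) ≡ 7 (mod 64). Verify: 55 · 7 = 385 ≡ 1 (mod 64). ✓

Final answer: 55^(−1) ≡ 7 (mod 64)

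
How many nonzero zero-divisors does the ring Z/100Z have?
Z/100Z has 59 nonzero zero-divisors

In Z/100Z each nonzero element is either a unit (gcd with 100 is 1) or a zero-divisor (gcd > 1). The number of units is φ(100): factorise 100 = 2^2 · 5^2, so φ(100) = (2^2 − 2^1) · (5^2 − 5^1) = 2 · 20 = 40. The nonzero elements number 100 − 1 = 99. Hence the nonzero zero-divisors number 99 − 40 = 59.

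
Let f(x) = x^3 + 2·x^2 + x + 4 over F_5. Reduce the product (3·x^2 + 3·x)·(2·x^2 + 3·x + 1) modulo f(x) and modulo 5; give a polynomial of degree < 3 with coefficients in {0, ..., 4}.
a · b ≡ x + 3 (mod f(x))

Multiply as integer polynomials: a · b = 6·x^4 + 15·x^3 + 12·x^2 + 3·x. Reducing coefficients mod 5: a · b ≡ x^4 + 2·x^2 + 3·x. Now divide by f(x) = x^3 + 2·x^2 + x + 4 in F_5[x], eliminating the leading term at each step:
  leading term x^4: subtract (x)·f(x) = x^4 + 2·x^3 + x^2 + 4·x, leaving 3·x^3 + x^2 + 4·x (coefficients mod 5)
  leading term 3·x^3: subtract (3)·f(x) = 3·x^3 + x^2 + 3·x + 2, leaving x + 3 (coefficients mod 5)
The degree is now < 3, so this is the remainder. Hence a · b ≡ x + 3 in F_5[x]/(f).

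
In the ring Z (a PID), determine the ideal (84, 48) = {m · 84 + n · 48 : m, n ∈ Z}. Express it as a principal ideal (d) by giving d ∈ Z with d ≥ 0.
In the PID Z, (a, b) is generated by gcd(a, b). Compute gcd(84, 48) with the extended Euclidean algorithm, tracking rows (r, s, t) with s·84 + t·48 = r:
  row A: (84, 1, 0)   [1·84 + 0·48 = 84]
  row B: (48, 0, 1)   [0·84 + 1·48 = 48]
  84 = 1·48 + 36   → row C = row A − 1·row B = (36, 1, −1)   [check: 1·84 − 1·48 = 36]
  48 = 1·36 + 12   → row D = row B − 1·row C = (12, −1, 2)   [check: −1·84 + 2·48 = 12]
  36 = 3·12 + 0   → remainder 0, stop. gcd = 12 (last nonzero row D).
So gcd(84, 48) = 12, with Bézout identity −1·84 + 2·48 = 12. Containment (⊇): the Bézout identity exhibits 12 as an element of (84, 48), giving (12) ⊆ (84, 48). Containment (⊆): since 12 | 84 and 12 | 48 (84 = 12·7, 48 = 12·4), every Z-linear combination of 84 and 48 is divisible by 12, so (84, 48) ⊆ (12). Therefore (84, 48) = (12), d = 12.

Final answer: (84, 48) = (12); d = 12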